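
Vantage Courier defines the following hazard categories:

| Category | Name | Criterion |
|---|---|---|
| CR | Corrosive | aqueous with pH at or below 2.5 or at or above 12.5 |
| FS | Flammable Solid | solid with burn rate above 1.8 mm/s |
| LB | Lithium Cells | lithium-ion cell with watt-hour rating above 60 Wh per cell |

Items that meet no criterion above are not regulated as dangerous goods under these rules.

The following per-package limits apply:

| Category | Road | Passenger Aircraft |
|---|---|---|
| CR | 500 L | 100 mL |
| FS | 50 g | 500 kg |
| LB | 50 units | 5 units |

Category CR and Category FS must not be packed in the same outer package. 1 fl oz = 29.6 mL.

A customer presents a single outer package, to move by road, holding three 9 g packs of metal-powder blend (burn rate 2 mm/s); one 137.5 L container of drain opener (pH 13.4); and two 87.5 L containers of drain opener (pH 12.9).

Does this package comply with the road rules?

No

With burn rate 2 mm/s (> 1.8 mm/s), the metal-powder blend falls in Category FS.
Drain opener: pH 13.4 ≥ 12.5 → Category CR (Corrosive).
With pH 12.9 (≥ 12.5), the drain opener falls in Category CR.
Category CR net quantity: 137.5 L + (two 87.5 L containers = 175 L) = 312.5 L.
312.5 L is within the road limit of 500 L for Category CR.
Category FS quantity: three 9 g packs = 27 g.
That is within the Category FS road limit of 50 g.
Category CR and Category FS may not share an outer package.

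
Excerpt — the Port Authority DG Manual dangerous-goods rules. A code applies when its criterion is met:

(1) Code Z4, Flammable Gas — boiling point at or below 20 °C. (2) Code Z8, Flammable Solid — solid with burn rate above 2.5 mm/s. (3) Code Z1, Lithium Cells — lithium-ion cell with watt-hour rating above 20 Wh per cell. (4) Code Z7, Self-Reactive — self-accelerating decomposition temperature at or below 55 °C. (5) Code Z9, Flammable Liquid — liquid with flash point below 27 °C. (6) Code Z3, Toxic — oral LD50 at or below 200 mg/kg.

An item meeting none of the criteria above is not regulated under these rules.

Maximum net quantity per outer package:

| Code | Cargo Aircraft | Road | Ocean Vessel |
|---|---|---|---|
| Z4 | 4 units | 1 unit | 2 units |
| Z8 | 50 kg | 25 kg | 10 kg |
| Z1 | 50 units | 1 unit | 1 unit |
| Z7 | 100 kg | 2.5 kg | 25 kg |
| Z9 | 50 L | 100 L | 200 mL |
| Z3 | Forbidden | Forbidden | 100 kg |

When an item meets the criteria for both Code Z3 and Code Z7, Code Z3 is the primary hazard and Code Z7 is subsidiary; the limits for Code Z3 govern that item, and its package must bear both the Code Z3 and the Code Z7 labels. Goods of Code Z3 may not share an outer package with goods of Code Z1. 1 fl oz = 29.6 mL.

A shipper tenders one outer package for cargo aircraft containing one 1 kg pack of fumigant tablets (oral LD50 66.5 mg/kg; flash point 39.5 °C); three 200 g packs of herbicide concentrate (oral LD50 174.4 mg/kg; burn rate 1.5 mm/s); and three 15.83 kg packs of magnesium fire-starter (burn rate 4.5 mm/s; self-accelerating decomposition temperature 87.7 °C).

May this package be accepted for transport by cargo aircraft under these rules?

Oral LD50 66.5 mg/kg meets the Code Z3 criterion (Toxic), so the fumigant tablets are Code Z3.
Herbicide concentrate: oral LD50 174.4 mg/kg ≤ 200 mg/kg → Code Z3 (Toxic).
Burn rate 4.5 mm/s meets the Code Z8 criterion (Flammable Solid), so the magnesium fire-starter is Code Z8.
Code Z3 net quantity: 1 kg + (three 200 g packs = 600 g) = 1.6 kg.
Code Z3 is Forbidden by cargo aircraft.
Code Z8 quantity: three 15.83 kg packs = 47.49 kg.
47.49 kg ≤ 50 kg (cargo aircraft limit, Code Z8) — within limit.
The segregation rule (Code Z3 with Code Z1) does not apply to Code Z3 with Code Z8.

No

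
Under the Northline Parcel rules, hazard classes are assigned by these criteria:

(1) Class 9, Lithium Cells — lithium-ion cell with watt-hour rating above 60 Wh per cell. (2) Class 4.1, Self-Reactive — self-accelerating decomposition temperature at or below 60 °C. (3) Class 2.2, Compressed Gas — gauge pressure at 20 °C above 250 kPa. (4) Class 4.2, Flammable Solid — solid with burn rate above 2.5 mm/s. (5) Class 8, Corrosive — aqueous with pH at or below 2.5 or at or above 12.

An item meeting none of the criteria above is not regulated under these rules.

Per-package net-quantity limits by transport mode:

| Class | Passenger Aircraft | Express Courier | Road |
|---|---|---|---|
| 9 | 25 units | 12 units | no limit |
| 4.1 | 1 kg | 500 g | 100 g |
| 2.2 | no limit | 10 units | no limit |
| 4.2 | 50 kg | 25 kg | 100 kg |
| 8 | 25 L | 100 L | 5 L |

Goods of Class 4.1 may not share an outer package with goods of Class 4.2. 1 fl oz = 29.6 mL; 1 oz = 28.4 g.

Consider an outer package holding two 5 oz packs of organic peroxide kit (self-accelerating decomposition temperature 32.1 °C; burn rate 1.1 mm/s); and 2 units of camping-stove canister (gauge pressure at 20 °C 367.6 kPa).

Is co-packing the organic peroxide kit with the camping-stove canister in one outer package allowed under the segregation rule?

Yes

With self-accelerating decomposition temperature 32.1 °C (≤ 60 °C), the organic peroxide kit falls in Class 4.1.
Gauge pressure at 20 °C 367.6 kPa meets the Class 2.2 criterion (Compressed Gas), so the camping-stove canister is Class 2.2.
No segregation rule bars Class 4.1 with Class 2.2.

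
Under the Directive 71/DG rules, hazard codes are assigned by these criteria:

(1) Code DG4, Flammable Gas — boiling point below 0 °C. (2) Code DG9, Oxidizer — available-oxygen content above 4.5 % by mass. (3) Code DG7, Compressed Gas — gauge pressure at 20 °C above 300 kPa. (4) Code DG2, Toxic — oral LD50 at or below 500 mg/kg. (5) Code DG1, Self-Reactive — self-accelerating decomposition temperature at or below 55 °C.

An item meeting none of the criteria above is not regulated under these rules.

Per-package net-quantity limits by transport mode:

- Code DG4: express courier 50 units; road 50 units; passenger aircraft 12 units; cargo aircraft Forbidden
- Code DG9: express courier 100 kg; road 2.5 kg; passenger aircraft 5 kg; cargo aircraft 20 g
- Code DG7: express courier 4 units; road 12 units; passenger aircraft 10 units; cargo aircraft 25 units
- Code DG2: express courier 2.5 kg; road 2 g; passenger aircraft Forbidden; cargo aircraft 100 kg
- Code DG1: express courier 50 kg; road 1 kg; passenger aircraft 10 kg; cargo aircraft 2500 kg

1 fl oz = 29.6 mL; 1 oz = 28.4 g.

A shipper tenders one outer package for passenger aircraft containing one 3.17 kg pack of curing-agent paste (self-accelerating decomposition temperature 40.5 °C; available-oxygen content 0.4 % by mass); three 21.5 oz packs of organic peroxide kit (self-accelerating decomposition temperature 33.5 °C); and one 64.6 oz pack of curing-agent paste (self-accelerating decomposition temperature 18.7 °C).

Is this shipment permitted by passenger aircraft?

Self-accelerating decomposition temperature 40.5 °C meets the Code DG1 criterion (Self-Reactive), so the curing-agent paste is Code DG1.
Self-accelerating decomposition temperature 33.5 °C meets the Code DG1 criterion (Self-Reactive), so the organic peroxide kit is Code DG1.
Curing-agent paste: self-accelerating decomposition temperature 18.7 °C ≤ 55 °C → Code DG1 (Self-Reactive).
Total Code DG1: 3.17 kg + (three 21.5 oz packs = 1831.8 g) + (one 64.6 oz pack = 1834.64 g) = 6836.44 g.
6836.44 g ≤ 10 kg (passenger aircraft limit, Code DG1) — within limit.

Yes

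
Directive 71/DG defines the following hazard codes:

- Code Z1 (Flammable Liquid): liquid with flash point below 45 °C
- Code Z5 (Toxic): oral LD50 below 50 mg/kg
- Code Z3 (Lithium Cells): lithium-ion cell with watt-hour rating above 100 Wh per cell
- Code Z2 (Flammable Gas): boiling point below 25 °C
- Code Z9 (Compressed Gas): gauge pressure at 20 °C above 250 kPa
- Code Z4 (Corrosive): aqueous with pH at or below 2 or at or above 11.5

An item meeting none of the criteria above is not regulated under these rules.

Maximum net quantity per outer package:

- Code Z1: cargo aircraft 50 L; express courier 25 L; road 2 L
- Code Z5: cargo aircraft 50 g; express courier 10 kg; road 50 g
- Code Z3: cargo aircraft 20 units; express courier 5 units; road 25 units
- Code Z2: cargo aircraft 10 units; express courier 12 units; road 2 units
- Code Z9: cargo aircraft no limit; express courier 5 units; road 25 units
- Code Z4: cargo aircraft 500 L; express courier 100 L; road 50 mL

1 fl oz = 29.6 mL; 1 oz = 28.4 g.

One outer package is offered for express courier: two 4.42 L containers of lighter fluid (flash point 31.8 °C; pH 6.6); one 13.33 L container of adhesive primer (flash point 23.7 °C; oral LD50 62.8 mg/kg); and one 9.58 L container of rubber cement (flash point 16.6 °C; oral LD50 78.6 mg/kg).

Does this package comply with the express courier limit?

Lighter fluid: flash point 31.8 °C < 45 °C → Code Z1 (Flammable Liquid).
The adhesive primer has flash point 23.7 °C, which is < 45 °C, so it is Code Z1 (Flammable Liquid).
Rubber cement: flash point 16.6 °C < 45 °C → Code Z1 (Flammable Liquid).
Code Z1 net quantity: (two 4.42 L containers = 8.84 L) + 13.33 L + 9.58 L = 31.75 L.
That exceeds the Code Z1 express courier limit of 25 L.

No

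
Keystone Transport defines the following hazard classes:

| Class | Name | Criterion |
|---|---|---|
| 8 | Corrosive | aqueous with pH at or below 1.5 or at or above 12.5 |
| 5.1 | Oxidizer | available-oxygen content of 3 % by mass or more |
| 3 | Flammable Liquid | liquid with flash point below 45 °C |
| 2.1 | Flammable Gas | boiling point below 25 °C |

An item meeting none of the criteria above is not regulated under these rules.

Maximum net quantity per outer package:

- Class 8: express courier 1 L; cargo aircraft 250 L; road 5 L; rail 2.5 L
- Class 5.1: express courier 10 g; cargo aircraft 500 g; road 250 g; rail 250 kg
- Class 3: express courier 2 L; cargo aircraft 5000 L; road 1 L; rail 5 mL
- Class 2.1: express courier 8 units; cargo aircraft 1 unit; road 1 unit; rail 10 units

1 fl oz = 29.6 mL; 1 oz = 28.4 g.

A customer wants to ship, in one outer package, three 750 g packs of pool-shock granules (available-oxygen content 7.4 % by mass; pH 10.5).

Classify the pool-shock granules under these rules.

Class 5.1

The pool-shock granules have available-oxygen content 7.4 % by mass, which is ≥ 3 % by mass, so they are Class 5.1 (Oxidizer).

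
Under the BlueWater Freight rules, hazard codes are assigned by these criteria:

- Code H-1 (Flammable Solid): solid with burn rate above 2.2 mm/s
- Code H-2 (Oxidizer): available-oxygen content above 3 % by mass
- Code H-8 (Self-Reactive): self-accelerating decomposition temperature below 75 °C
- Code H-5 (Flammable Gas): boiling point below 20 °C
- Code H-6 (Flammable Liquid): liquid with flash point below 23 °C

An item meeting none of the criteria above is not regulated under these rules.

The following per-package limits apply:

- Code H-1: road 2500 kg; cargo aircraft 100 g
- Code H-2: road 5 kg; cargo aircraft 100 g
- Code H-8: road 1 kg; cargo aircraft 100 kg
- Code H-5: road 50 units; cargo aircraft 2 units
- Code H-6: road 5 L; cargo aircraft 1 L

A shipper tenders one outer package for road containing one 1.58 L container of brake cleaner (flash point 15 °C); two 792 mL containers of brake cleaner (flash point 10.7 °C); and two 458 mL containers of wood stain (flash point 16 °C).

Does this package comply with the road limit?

Yes

Flash point 15 °C meets the Code H-6 criterion (Flammable Liquid), so the brake cleaner is Code H-6.
With flash point 10.7 °C (< 23 °C), the brake cleaner falls in Code H-6.
Wood stain: flash point 16 °C < 23 °C → Code H-6 (Flammable Liquid).
Code H-6 net quantity: 1.58 L + (two 792 mL containers = 1.584 L) + (two 458 mL containers = 916 mL) = 4.08 L.
4.08 L ≤ 5 L (road limit, Code H-6) — within limit.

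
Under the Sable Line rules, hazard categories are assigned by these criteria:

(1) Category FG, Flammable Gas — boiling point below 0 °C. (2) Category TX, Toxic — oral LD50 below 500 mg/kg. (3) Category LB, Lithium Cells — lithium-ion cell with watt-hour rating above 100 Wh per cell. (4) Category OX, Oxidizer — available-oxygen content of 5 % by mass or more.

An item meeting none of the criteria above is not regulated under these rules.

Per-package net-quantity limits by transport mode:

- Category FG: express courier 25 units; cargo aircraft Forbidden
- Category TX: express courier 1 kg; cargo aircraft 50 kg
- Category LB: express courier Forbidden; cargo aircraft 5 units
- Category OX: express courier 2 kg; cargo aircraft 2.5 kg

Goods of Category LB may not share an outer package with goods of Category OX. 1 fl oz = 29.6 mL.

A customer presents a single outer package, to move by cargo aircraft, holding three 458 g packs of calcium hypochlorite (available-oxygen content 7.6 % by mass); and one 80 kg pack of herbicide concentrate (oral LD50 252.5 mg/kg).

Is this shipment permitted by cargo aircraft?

With available-oxygen content 7.6 % by mass (≥ 5 % by mass), the calcium hypochlorite falls in Category OX.
Herbicide concentrate: oral LD50 252.5 mg/kg < 500 mg/kg → Category TX (Toxic).
Category OX quantity: three 458 g packs = 1.374 kg.
1.374 kg ≤ 2.5 kg (cargo aircraft limit, Category OX) — within limit.
Category TX quantity: 80 kg.
80 kg exceeds the cargo aircraft limit of 50 kg for Category TX.
The segregation rule (Category LB with Category OX) does not apply to Category OX with Category TX.

No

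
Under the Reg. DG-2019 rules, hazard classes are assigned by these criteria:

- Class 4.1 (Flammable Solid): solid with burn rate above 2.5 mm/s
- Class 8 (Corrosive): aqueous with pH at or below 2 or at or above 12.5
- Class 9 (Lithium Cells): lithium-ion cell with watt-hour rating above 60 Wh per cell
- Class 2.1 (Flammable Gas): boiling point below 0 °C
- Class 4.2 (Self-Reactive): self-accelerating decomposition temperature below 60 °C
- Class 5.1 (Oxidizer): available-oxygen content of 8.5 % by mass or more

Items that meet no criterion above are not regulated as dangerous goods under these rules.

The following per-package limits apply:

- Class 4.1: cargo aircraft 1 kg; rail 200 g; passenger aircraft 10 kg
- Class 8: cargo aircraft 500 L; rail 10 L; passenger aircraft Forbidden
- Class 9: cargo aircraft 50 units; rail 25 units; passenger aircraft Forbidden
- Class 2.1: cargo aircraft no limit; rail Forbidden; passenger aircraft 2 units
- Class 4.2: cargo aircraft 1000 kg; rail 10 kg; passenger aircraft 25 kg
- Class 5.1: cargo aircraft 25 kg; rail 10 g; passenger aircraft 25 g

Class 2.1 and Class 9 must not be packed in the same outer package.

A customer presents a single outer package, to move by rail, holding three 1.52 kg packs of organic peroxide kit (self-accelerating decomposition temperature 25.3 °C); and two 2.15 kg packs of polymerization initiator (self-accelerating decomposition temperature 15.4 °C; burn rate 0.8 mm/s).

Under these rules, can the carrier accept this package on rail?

Yes

With self-accelerating decomposition temperature 25.3 °C (< 60 °C), the organic peroxide kit falls in Class 4.2.
The polymerization initiator has self-accelerating decomposition temperature 15.4 °C, which is < 60 °C, so it is Class 4.2 (Self-Reactive).
Total Class 4.2: (three 1.52 kg packs = 4.56 kg) + (two 2.15 kg packs = 4.3 kg) = 8.86 kg.
8.86 kg is within the rail limit of 10 kg for Class 4.2.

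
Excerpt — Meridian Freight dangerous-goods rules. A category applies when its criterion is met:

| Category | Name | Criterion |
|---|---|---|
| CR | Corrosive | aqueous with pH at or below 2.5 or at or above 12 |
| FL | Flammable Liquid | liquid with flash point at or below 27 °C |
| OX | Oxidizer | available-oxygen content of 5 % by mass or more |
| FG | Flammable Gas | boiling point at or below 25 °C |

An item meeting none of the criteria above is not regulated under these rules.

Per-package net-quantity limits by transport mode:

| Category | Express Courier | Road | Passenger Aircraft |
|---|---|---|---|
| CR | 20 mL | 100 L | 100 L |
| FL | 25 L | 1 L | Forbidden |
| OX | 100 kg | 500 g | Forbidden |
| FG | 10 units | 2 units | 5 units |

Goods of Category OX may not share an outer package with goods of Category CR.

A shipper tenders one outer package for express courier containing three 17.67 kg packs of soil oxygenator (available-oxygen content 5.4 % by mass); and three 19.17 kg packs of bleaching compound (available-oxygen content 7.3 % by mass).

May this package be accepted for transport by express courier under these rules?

With available-oxygen content 5.4 % by mass (≥ 5 % by mass), the soil oxygenator falls in Category OX.
Bleaching compound: available-oxygen content 7.3 % by mass ≥ 5 % by mass → Category OX (Oxidizer).
Category OX net quantity: (three 17.67 kg packs = 53.01 kg) + (three 19.17 kg packs = 57.51 kg) = 110.52 kg.
110.52 kg > 100 kg (express courier limit, Category OX) — over the limit.

No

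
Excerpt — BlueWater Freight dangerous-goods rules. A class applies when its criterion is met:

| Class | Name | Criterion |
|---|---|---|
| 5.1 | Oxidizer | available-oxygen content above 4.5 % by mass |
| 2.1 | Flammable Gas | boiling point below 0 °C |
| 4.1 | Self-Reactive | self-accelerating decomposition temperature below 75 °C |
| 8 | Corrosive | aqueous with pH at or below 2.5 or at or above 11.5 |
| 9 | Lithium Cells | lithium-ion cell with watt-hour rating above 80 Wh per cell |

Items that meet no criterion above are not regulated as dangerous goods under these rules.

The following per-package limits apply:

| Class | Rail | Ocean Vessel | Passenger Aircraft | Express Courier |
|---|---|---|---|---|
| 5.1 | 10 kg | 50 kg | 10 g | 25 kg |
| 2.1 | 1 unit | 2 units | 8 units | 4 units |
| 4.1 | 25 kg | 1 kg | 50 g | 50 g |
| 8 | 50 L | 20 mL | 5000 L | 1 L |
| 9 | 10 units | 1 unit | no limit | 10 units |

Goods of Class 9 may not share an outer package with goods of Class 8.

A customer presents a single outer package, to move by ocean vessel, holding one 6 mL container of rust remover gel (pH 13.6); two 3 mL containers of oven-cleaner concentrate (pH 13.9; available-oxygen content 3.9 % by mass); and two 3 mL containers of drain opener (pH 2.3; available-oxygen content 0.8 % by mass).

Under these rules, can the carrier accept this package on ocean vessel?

The rust remover gel has pH 13.6, which is ≥ 11.5, so it is Class 8 (Corrosive).
pH 13.9 meets the Class 8 criterion (Corrosive), so the oven-cleaner concentrate is Class 8.
pH 2.3 meets the Class 8 criterion (Corrosive), so the drain opener is Class 8.
Total Class 8: 6 mL + (two 3 mL containers = 6 mL) + (two 3 mL containers = 6 mL) = 18 mL.
18 mL is within the ocean vessel limit of 20 mL for Class 8.

Yes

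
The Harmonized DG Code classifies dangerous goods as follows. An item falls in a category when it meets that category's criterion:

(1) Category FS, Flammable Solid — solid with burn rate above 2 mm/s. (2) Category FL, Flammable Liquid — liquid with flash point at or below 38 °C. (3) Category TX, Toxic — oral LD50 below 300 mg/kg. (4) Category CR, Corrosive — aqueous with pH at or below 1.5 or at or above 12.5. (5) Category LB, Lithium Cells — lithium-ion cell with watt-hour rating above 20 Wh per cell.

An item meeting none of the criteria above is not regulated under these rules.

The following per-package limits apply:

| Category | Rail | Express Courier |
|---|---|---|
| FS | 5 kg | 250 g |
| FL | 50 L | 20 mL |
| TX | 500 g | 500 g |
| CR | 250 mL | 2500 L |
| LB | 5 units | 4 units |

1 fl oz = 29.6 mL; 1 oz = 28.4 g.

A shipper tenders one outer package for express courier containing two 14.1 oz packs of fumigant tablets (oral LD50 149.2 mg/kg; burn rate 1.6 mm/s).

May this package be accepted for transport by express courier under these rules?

Oral LD50 149.2 mg/kg meets the Category TX criterion (Toxic), so the fumigant tablets are Category TX.
Category TX quantity: two 14.1 oz packs = 800.88 g.
That exceeds the Category TX express courier limit of 500 g.

No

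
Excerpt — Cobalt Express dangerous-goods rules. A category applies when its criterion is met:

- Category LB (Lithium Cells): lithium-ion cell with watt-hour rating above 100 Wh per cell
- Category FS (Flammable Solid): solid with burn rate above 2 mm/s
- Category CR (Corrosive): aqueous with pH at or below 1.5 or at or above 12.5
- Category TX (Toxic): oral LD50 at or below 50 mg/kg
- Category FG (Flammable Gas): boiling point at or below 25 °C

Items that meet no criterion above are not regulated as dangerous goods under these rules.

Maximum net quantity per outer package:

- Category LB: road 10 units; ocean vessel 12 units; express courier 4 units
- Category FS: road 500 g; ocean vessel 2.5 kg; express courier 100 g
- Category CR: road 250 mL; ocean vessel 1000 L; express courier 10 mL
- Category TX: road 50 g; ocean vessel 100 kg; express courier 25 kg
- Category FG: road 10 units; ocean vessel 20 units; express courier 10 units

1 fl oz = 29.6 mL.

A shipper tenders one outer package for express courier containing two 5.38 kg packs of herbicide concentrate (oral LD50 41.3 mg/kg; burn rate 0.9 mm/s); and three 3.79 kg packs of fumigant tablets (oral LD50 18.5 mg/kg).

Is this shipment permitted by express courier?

Yes

Oral LD50 41.3 mg/kg meets the Category TX criterion (Toxic), so the herbicide concentrate is Category TX.
Fumigant tablets: oral LD50 18.5 mg/kg ≤ 50 mg/kg → Category TX (Toxic).
Total Category TX: (two 5.38 kg packs = 10.76 kg) + (three 3.79 kg packs = 11.37 kg) = 22.13 kg.
22.13 kg ≤ 25 kg (express courier limit, Category TX) — within limit.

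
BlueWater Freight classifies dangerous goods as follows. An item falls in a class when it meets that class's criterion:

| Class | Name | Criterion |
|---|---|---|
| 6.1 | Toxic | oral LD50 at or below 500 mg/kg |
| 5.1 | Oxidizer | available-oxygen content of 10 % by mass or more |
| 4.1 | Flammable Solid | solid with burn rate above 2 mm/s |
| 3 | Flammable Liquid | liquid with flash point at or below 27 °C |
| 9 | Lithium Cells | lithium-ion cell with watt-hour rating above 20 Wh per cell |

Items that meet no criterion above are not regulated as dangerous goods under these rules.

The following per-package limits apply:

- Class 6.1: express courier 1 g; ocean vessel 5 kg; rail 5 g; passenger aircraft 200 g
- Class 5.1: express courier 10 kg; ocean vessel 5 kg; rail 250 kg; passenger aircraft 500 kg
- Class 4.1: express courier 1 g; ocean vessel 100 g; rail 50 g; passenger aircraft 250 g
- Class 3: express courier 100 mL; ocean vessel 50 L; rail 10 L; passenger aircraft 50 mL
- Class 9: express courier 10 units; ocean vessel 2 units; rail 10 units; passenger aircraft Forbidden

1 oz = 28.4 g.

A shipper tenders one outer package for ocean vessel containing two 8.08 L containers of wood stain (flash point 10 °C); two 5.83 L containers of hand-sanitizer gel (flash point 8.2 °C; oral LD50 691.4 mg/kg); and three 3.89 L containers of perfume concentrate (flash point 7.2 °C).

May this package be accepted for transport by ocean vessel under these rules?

The wood stain has flash point 10 °C, which is ≤ 27 °C, so it is Class 3 (Flammable Liquid).
Hand-sanitizer gel: flash point 8.2 °C ≤ 27 °C → Class 3 (Flammable Liquid).
Flash point 7.2 °C meets the Class 3 criterion (Flammable Liquid), so the perfume concentrate is Class 3.
Total Class 3: (two 8.08 L containers = 16.16 L) + (two 5.83 L containers = 11.66 L) + (three 3.89 L containers = 11.67 L) = 39.49 L.
That is within the Class 3 ocean vessel limit of 50 L.

Yes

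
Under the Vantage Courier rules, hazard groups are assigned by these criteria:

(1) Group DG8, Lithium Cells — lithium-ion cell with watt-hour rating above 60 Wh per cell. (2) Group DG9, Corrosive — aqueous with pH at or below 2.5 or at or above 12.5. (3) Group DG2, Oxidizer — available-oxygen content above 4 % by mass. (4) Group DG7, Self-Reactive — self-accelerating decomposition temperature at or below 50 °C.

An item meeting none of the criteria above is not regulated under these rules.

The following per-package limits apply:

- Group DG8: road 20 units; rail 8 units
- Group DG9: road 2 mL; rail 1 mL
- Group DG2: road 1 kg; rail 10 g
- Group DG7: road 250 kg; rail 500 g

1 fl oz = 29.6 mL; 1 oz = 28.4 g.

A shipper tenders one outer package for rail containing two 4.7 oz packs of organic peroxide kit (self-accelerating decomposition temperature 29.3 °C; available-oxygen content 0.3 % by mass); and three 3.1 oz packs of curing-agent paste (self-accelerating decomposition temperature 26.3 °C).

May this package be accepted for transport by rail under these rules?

No

With self-accelerating decomposition temperature 29.3 °C (≤ 50 °C), the organic peroxide kit falls in Group DG7.
Curing-agent paste: self-accelerating decomposition temperature 26.3 °C ≤ 50 °C → Group DG7 (Self-Reactive).
Total Group DG7: (two 4.7 oz packs = 266.96 g) + (three 3.1 oz packs = 264.12 g) = 531.08 g.
531.08 g exceeds the rail limit of 500 g for Group DG7.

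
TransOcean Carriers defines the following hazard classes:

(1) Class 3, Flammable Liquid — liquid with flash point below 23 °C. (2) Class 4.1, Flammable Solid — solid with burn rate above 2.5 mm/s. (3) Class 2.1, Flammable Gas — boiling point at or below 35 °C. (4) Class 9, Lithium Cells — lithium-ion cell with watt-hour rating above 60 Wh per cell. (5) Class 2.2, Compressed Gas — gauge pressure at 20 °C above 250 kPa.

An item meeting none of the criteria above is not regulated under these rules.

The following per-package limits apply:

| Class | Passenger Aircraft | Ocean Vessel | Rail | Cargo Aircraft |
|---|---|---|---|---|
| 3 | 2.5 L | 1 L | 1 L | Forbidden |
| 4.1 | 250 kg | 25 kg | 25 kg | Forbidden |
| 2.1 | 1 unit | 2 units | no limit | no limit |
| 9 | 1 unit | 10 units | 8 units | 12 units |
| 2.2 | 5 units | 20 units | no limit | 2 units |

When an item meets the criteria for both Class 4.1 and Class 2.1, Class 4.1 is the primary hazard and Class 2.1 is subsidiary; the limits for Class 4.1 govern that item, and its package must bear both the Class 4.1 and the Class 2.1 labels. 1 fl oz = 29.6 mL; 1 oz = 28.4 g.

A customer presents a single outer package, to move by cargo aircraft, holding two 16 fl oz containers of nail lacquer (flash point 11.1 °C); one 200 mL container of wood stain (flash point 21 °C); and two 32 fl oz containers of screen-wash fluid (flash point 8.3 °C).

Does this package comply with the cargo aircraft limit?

No

The nail lacquer has flash point 11.1 °C, which is < 23 °C, so it is Class 3 (Flammable Liquid).
With flash point 21 °C (< 23 °C), the wood stain falls in Class 3.
Flash point 8.3 °C meets the Class 3 criterion (Flammable Liquid), so the screen-wash fluid is Class 3.
Total Class 3: (two 16 fl oz containers = 947.2 mL) + 200 mL + (two 32 fl oz containers = 1894.4 mL) = 3041.6 mL.
By cargo aircraft, Class 3 is Forbidden regardless of quantity.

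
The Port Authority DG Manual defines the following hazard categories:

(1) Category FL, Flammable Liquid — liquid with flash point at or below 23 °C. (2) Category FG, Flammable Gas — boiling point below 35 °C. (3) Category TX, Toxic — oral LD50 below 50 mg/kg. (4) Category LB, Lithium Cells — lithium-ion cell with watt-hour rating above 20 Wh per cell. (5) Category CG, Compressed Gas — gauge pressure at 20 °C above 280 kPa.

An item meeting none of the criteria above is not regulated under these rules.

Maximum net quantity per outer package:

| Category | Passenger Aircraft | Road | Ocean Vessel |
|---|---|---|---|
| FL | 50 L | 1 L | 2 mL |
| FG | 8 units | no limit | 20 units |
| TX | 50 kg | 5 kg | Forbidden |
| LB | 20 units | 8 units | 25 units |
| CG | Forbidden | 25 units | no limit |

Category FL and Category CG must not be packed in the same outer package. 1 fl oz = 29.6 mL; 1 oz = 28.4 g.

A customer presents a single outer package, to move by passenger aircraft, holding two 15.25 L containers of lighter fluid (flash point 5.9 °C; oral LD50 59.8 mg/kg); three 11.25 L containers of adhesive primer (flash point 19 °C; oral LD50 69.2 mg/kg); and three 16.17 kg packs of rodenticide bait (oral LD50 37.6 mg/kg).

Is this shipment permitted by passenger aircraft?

Flash point 5.9 °C meets the Category FL criterion (Flammable Liquid), so the lighter fluid is Category FL.
Flash point 19 °C meets the Category FL criterion (Flammable Liquid), so the adhesive primer is Category FL.
The rodenticide bait has oral LD50 37.6 mg/kg, which is < 50 mg/kg, so it is Category TX (Toxic).
Total Category FL: (two 15.25 L containers = 30.5 L) + (three 11.25 L containers = 33.75 L) = 64.25 L.
That exceeds the Category FL passenger aircraft limit of 50 L.
Category TX quantity: three 16.17 kg packs = 48.51 kg.
48.51 kg is within the passenger aircraft limit of 50 kg for Category TX.
The segregation rule (Category FL with Category CG) does not apply to Category FL with Category TX.

No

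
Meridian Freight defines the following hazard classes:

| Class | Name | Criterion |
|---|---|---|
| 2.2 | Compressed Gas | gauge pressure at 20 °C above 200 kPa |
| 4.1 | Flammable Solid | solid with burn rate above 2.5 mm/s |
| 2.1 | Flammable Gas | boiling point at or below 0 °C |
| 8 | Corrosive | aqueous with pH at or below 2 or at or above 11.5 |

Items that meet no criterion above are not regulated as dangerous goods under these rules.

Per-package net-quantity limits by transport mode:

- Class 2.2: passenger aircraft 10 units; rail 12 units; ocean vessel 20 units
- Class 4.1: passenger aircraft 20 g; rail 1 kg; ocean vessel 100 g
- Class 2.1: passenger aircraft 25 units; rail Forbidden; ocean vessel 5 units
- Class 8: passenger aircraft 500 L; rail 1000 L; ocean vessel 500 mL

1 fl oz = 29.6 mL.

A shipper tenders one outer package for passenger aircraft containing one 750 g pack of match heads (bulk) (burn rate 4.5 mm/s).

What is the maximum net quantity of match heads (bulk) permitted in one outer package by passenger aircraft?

20 g

Match heads (bulk): burn rate 4.5 mm/s > 2.5 mm/s → Class 4.1 (Flammable Solid).
The passenger aircraft limit for Class 4.1 is 20 g.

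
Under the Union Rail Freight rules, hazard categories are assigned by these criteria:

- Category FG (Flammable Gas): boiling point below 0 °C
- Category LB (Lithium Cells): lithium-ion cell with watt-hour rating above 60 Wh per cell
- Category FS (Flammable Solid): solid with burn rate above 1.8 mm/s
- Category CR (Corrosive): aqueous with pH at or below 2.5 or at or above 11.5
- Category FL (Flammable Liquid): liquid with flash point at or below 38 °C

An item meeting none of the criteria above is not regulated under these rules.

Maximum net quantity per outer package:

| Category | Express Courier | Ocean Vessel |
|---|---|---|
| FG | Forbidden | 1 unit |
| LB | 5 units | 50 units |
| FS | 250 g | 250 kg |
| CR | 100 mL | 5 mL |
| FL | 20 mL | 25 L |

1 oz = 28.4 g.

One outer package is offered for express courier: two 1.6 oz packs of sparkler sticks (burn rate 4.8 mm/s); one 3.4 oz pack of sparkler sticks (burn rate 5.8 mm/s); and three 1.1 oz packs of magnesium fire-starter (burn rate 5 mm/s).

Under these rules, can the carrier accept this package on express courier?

With burn rate 4.8 mm/s (> 1.8 mm/s), the sparkler sticks fall in Category FS.
Sparkler sticks: burn rate 5.8 mm/s > 1.8 mm/s → Category FS (Flammable Solid).
Magnesium fire-starter: burn rate 5 mm/s > 1.8 mm/s → Category FS (Flammable Solid).
Category FS net quantity: (two 1.6 oz packs = 90.88 g) + (one 3.4 oz pack = 96.56 g) + (three 1.1 oz packs = 93.72 g) = 281.16 g.
281.16 g exceeds the express courier limit of 250 g for Category FS.

No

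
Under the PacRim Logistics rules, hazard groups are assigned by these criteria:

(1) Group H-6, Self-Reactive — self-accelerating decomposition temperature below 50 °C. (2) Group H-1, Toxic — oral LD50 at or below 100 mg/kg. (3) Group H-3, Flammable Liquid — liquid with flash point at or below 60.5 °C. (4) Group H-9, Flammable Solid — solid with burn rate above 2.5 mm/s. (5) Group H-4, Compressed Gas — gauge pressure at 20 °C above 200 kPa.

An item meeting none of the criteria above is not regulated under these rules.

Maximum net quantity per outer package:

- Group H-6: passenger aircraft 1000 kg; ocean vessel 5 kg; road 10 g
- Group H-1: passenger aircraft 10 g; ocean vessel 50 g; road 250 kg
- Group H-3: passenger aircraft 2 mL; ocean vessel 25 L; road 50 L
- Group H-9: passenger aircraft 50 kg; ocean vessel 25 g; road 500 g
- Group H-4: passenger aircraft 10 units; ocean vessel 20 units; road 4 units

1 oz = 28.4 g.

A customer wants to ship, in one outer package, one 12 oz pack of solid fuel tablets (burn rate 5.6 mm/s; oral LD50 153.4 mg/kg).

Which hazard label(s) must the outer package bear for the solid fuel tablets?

Solid fuel tablets: burn rate 5.6 mm/s > 2.5 mm/s → Group H-9 (Flammable Solid).
Only the Group H-9 label is required.

Group H-9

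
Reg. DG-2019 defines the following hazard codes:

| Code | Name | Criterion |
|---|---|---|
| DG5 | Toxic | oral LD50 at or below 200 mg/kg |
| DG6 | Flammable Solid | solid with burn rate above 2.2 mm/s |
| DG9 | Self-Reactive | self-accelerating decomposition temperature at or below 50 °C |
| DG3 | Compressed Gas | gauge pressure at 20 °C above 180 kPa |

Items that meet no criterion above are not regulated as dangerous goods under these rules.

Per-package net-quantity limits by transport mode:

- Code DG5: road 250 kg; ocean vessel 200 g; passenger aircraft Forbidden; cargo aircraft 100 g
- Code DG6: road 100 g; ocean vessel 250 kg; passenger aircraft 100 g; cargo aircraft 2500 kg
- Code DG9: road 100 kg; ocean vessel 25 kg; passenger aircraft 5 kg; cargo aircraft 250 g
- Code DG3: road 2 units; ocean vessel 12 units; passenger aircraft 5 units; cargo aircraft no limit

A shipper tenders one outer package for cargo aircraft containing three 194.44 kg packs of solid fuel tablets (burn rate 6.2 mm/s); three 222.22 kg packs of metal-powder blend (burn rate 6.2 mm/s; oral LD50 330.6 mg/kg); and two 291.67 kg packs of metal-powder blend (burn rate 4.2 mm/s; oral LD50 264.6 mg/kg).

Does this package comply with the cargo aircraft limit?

Yes

With burn rate 6.2 mm/s (> 2.2 mm/s), the solid fuel tablets fall in Code DG6.
Metal-powder blend: burn rate 6.2 mm/s > 2.2 mm/s → Code DG6 (Flammable Solid).
The metal-powder blend has burn rate 4.2 mm/s, which is > 2.2 mm/s, so it is Code DG6 (Flammable Solid).
Total Code DG6: (three 194.44 kg packs = 583.32 kg) + (three 222.22 kg packs = 666.66 kg) + (two 291.67 kg packs = 583.34 kg) = 1833.32 kg.
1833.32 kg ≤ 2500 kg (cargo aircraft limit, Code DG6) — within limit.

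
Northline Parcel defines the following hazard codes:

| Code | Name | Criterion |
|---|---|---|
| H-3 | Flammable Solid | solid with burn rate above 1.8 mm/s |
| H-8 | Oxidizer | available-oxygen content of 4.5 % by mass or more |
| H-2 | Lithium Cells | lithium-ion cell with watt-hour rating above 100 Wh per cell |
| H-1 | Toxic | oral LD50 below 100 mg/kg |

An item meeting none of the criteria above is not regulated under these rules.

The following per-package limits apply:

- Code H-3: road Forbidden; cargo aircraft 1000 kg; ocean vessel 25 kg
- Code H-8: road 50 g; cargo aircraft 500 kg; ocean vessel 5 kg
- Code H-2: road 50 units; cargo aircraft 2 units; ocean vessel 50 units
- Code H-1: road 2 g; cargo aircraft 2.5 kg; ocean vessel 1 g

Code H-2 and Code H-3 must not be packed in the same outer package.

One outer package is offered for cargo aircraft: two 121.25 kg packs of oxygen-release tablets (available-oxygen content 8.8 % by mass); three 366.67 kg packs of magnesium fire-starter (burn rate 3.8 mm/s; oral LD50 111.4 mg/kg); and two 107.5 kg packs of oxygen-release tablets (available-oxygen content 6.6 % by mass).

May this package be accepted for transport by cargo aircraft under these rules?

No

With available-oxygen content 8.8 % by mass (≥ 4.5 % by mass), the oxygen-release tablets fall in Code H-8.
Magnesium fire-starter: burn rate 3.8 mm/s > 1.8 mm/s → Code H-3 (Flammable Solid).
Oxygen-release tablets: available-oxygen content 6.6 % by mass ≥ 4.5 % by mass → Code H-8 (Oxidizer).
Code H-3 quantity: three 366.67 kg packs = 1100.01 kg.
1100.01 kg > 1000 kg (cargo aircraft limit, Code H-3) — over the limit.
Total Code H-8: (two 121.25 kg packs = 242.5 kg) + (two 107.5 kg packs = 215 kg) = 457.5 kg.
That is within the Code H-8 cargo aircraft limit of 500 kg.
The segregation rule (Code H-2 with Code H-3) does not apply to Code H-3 with Code H-8.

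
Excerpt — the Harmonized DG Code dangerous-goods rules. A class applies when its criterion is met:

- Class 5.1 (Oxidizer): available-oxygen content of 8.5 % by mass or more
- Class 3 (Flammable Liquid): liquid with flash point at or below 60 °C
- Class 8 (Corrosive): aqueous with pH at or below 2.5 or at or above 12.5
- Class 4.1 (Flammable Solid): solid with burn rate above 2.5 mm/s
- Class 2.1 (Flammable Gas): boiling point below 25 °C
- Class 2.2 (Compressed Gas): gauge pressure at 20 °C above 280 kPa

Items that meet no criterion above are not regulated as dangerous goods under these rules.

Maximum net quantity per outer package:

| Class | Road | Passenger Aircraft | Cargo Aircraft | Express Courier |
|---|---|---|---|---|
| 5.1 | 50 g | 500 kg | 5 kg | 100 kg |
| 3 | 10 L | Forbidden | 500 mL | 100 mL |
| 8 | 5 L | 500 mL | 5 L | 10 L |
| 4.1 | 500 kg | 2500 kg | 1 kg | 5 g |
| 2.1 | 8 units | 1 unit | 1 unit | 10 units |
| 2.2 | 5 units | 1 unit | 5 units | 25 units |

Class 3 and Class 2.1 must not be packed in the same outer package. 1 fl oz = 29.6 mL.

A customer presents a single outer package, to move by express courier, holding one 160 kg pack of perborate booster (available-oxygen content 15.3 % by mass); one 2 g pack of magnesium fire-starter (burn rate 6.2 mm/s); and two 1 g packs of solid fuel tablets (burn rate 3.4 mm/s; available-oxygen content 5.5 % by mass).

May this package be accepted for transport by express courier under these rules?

No

Available-oxygen content 15.3 % by mass meets the Class 5.1 criterion (Oxidizer), so the perborate booster is Class 5.1.
The magnesium fire-starter has burn rate 6.2 mm/s, which is > 2.5 mm/s, so it is Class 4.1 (Flammable Solid).
The solid fuel tablets have burn rate 3.4 mm/s, which is > 2.5 mm/s, so they are Class 4.1 (Flammable Solid).
Class 4.1 net quantity: 2 g + (two 1 g packs = 2 g) = 4 g.
4 g ≤ 5 g (express courier limit, Class 4.1) — within limit.
Class 5.1 quantity: 160 kg.
That exceeds the Class 5.1 express courier limit of 100 kg.
The segregation rule (Class 3 with Class 2.1) does not apply to Class 4.1 with Class 5.1.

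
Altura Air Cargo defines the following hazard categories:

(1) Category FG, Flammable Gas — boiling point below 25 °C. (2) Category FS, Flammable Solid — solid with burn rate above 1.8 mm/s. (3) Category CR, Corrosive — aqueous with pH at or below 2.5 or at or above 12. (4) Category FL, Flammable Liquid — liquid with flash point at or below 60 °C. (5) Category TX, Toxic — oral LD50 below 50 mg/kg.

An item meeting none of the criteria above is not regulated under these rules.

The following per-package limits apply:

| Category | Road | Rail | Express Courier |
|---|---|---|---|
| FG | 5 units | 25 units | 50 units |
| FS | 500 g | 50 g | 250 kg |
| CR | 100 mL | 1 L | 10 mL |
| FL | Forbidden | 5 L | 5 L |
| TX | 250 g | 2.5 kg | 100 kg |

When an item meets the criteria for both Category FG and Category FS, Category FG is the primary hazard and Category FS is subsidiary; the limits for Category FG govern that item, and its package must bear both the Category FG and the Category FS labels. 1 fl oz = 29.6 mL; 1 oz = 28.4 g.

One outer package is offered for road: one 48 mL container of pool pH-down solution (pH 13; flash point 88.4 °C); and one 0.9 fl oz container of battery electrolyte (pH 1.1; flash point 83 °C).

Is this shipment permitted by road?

Yes

The pool pH-down solution has pH 13, which is ≥ 12, so it is Category CR (Corrosive).
Battery electrolyte: pH 1.1 ≤ 2.5 → Category CR (Corrosive).
Category CR net quantity: 48 mL + (one 0.9 fl oz container = 26.64 mL) = 74.64 mL.
That is within the Category CR road limit of 100 mL.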